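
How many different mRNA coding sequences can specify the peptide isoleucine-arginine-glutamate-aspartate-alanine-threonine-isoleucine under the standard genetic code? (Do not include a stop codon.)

Ile: 3 codons.
Arg: 6 codons.
Glu: 2 codons.
Asp: 2 codons.
Ala: 4 codons.
Thr: 4 codons.
Ile: 3 codons.
3 × 6 × 2 × 2 × 4 × 4 × 3 = 3456.

3456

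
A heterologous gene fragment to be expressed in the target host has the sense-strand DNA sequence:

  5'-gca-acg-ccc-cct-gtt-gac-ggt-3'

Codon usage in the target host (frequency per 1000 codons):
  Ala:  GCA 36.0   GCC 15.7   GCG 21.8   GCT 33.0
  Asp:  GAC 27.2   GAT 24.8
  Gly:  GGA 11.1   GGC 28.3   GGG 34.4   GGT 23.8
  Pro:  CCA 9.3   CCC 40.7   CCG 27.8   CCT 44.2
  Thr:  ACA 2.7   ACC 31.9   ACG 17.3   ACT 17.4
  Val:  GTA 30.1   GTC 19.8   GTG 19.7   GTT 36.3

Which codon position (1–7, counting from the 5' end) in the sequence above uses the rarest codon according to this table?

2

Codon 1 GCA (Ala): 36.0 per 1000.
Codon 2 ACG (Thr): 17.3 per 1000.
Codon 3 CCC (Pro): 40.7 per 1000.
Codon 4 CCT (Pro): 44.2 per 1000.
Codon 5 GTT (Val): 36.3 per 1000.
Codon 6 GAC (Asp): 27.2 per 1000.
Codon 7 GGT (Gly): 23.8 per 1000.
Lowest frequency is 17.3 at codon 2.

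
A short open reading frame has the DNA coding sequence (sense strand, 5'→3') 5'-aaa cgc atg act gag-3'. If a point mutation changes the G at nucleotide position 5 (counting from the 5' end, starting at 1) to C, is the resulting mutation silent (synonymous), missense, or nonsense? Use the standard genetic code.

missense

Position 5 falls in codon 2: CGC → Arg.
After the substitution the codon is CCC → Pro.
Arg ≠ Pro, so this is a missense mutation.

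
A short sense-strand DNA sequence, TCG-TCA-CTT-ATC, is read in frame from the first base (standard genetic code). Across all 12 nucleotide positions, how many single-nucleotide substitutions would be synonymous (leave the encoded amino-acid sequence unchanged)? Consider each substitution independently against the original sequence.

11

Codon 1 (TCG, Ser): 3 synonymous substitutions.
Codon 2 (TCA, Ser): 3 synonymous substitutions.
Codon 3 (CTT, Leu): 3 synonymous substitutions.
Codon 4 (ATC, Ile): 2 synonymous substitutions.
Total: 3 + 3 + 3 + 2 = 11.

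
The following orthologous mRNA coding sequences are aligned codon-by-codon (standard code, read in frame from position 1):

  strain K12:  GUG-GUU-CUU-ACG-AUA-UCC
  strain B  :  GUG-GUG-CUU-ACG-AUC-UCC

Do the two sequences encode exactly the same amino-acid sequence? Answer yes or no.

Codon 1: GUG Val / GUG Val — identical.
Codon 2: GUU Val / GUG Val — synonymous.
Codon 3: CUU Leu / CUU Leu — identical.
Codon 4: ACG Thr / ACG Thr — identical.
Codon 5: AUA Ile / AUC Ile — synonymous.
Codon 6: UCC Ser / UCC Ser — identical.
Nonsynonymous differences: 0 → same protein.

yes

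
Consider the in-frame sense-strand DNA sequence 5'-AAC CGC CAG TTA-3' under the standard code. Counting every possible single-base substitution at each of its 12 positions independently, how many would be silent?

Codon 1 (AAC, Asn): 1 synonymous substitution.
Codon 2 (CGC, Arg): 3 synonymous substitutions.
Codon 3 (CAG, Gln): 1 synonymous substitution.
Codon 4 (TTA, Leu): 2 synonymous substitutions.
Total: 1 + 3 + 1 + 2 = 7.

7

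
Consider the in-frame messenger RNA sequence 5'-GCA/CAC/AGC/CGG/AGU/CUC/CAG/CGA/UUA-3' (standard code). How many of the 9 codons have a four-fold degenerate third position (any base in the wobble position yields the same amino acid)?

4

Codon 1 GCA (Ala): third position 4-fold.
Codon 2 CAC (His): third position 2-fold.
Codon 3 AGC (Ser): third position 2-fold.
Codon 4 CGG (Arg): third position 4-fold.
Codon 5 AGU (Ser): third position 2-fold.
Codon 6 CUC (Leu): third position 4-fold.
Codon 7 CAG (Gln): third position 2-fold.
Codon 8 CGA (Arg): third position 4-fold.
Codon 9 UUA (Leu): third position 2-fold.
Four-fold degenerate third positions: 4.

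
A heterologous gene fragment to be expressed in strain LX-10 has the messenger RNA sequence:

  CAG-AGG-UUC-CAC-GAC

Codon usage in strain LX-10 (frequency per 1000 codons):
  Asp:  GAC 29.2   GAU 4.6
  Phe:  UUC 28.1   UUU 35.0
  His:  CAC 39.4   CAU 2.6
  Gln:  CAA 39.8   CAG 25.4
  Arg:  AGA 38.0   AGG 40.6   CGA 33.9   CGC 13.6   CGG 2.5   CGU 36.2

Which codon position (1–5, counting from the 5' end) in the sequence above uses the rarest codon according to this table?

1

Codon 1 CAG (Gln): 25.4 per 1000.
Codon 2 AGG (Arg): 40.6 per 1000.
Codon 3 UUC (Phe): 28.1 per 1000.
Codon 4 CAC (His): 39.4 per 1000.
Codon 5 GAC (Asp): 29.2 per 1000.
Lowest frequency is 25.4 at codon 1.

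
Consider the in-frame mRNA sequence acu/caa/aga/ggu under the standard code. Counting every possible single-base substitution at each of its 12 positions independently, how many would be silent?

9

Codon 1 (ACU, Thr): 3 synonymous substitutions.
Codon 2 (CAA, Gln): 1 synonymous substitution.
Codon 3 (AGA, Arg): 2 synonymous substitutions.
Codon 4 (GGU, Gly): 3 synonymous substitutions.
Total: 3 + 1 + 2 + 3 = 9.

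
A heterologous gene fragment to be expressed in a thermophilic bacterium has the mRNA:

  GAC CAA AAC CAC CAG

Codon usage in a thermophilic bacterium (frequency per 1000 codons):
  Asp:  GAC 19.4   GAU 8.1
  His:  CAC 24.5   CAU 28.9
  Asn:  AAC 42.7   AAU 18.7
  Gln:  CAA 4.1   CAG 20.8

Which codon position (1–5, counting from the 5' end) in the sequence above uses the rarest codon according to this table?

2

Codon 1 GAC (Asp): 19.4 per 1000.
Codon 2 CAA (Gln): 4.1 per 1000.
Codon 3 AAC (Asn): 42.7 per 1000.
Codon 4 CAC (His): 24.5 per 1000.
Codon 5 CAG (Gln): 20.8 per 1000.
Lowest frequency is 4.1 at codon 2.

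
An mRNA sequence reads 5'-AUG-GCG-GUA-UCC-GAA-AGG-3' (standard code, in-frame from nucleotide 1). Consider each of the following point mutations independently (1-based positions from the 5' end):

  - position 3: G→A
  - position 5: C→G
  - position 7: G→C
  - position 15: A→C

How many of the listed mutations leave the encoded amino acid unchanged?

Codon 1: AUG (Met) → AUA (Ile) — missense.
Codon 2: GCG (Ala) → GGG (Gly) — missense.
Codon 3: GUA (Val) → CUA (Leu) — missense.
Codon 5: GAA (Glu) → GAC (Asp) — missense.
Synonymous: 0 of 4.

0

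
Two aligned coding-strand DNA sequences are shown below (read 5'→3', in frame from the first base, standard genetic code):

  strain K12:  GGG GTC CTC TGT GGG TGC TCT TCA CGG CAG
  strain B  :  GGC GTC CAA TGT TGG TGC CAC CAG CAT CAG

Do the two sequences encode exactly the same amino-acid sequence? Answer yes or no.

Codon 1: GGG Gly / GGC Gly — synonymous.
Codon 2: GTC Val / GTC Val — identical.
Codon 3: CTC Leu / CAA Gln — nonsynonymous.
Codon 4: TGT Cys / TGT Cys — identical.
Codon 5: GGG Gly / TGG Trp — nonsynonymous.
Codon 6: TGC Cys / TGC Cys — identical.
Codon 7: TCT Ser / CAC His — nonsynonymous.
Codon 8: TCA Ser / CAG Gln — nonsynonymous.
Codon 9: CGG Arg / CAT His — nonsynonymous.
Codon 10: CAG Gln / CAG Gln — identical.
Nonsynonymous differences: 5 → different protein.

no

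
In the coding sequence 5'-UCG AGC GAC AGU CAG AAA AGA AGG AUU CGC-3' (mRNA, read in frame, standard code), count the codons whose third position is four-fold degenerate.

2

Codon 1 UCG (Ser): third position 4-fold.
Codon 2 AGC (Ser): third position 2-fold.
Codon 3 GAC (Asp): third position 2-fold.
Codon 4 AGU (Ser): third position 2-fold.
Codon 5 CAG (Gln): third position 2-fold.
Codon 6 AAA (Lys): third position 2-fold.
Codon 7 AGA (Arg): third position 2-fold.
Codon 8 AGG (Arg): third position 2-fold.
Codon 9 AUU (Ile): third position 3-fold.
Codon 10 CGC (Arg): third position 4-fold.
Four-fold degenerate third positions: 2.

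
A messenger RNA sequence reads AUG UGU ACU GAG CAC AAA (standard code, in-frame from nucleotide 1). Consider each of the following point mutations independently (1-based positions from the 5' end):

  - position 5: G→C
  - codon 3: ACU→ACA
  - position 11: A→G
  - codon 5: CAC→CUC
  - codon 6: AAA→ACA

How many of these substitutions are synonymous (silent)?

Codon 2: UGU (Cys) → UCU (Ser) — missense.
Codon 3: ACU (Thr) → ACA (Thr) — synonymous.
Codon 4: GAG (Glu) → GGG (Gly) — missense.
Codon 5: CAC (His) → CUC (Leu) — missense.
Codon 6: AAA (Lys) → ACA (Thr) — missense.
Synonymous: 1 of 5.

1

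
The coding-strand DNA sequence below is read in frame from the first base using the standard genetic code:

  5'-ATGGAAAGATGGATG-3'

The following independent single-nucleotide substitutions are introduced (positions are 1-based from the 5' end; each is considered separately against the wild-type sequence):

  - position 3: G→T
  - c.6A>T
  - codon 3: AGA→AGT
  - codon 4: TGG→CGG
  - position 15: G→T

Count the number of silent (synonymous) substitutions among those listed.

Codon 1: ATG (Met) → ATT (Ile) — missense.
Codon 2: GAA (Glu) → GAT (Asp) — missense.
Codon 3: AGA (Arg) → AGT (Ser) — missense.
Codon 4: TGG (Trp) → CGG (Arg) — missense.
Codon 5: ATG (Met) → ATT (Ile) — missense.
Synonymous: 0 of 5.

0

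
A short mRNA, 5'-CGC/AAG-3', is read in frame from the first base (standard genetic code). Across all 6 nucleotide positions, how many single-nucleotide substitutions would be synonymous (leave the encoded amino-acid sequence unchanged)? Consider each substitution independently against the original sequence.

4

Codon 1 (CGC, Arg): 3 synonymous substitutions.
Codon 2 (AAG, Lys): 1 synonymous substitution.
Total: 3 + 1 = 4.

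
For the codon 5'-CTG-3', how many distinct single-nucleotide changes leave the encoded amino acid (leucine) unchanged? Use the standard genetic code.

4

Position 1: TTG → 1 synonymous.
Position 2: none → 0 synonymous.
Position 3: CTT, CTC, CTA → 3 synonymous.
Total: 1 + 0 + 3 = 4.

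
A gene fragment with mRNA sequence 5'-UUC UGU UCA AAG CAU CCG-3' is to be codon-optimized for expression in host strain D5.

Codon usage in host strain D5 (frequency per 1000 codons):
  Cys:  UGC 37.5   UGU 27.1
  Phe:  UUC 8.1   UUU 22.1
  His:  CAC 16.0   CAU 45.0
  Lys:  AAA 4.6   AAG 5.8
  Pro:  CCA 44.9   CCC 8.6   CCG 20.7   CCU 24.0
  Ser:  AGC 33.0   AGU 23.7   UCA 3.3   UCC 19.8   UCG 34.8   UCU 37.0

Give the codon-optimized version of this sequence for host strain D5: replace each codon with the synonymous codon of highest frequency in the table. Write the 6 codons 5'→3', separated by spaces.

Codon 1 (Phe): best is UUU at 22.1.
Codon 2 (Cys): best is UGC at 37.5.
Codon 3 (Ser): best is UCU at 37.0.
Codon 4 (Lys): best is AAG at 5.8.
Codon 5 (His): best is CAU at 45.0.
Codon 6 (Pro): best is CCA at 44.9.

UUU UGC UCU AAG CAU CCA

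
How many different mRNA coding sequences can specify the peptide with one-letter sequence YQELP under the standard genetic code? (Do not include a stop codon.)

192

Tyr: 2 codons.
Gln: 2 codons.
Glu: 2 codons.
Leu: 6 codons.
Pro: 4 codons.
2 × 2 × 2 × 6 × 4 = 192.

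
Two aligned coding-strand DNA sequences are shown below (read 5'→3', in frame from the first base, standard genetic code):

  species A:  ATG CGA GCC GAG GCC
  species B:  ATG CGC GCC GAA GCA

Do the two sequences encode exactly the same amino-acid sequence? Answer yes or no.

Codon 1: ATG Met / ATG Met — identical.
Codon 2: CGA Arg / CGC Arg — synonymous.
Codon 3: GCC Ala / GCC Ala — identical.
Codon 4: GAG Glu / GAA Glu — synonymous.
Codon 5: GCC Ala / GCA Ala — synonymous.
Nonsynonymous differences: 0 → same protein.

yes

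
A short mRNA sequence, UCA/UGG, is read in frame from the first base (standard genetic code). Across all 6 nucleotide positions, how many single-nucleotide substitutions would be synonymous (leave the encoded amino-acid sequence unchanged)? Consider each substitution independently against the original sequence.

3

Codon 1 (UCA, Ser): 3 synonymous substitutions.
Codon 2 (UGG, Trp): 0 synonymous substitutions.
Total: 3 + 0 = 3.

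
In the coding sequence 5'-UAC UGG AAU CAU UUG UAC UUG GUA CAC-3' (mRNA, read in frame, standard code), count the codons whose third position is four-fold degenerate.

Codon 1 UAC (Tyr): third position 2-fold.
Codon 2 UGG (Trp): third position 1-fold.
Codon 3 AAU (Asn): third position 2-fold.
Codon 4 CAU (His): third position 2-fold.
Codon 5 UUG (Leu): third position 2-fold.
Codon 6 UAC (Tyr): third position 2-fold.
Codon 7 UUG (Leu): third position 2-fold.
Codon 8 GUA (Val): third position 4-fold.
Codon 9 CAC (His): third position 2-fold.
Four-fold degenerate third positions: 1.

1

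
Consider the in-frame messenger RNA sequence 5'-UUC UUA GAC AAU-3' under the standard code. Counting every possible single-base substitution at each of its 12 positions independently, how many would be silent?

Codon 1 (UUC, Phe): 1 synonymous substitution.
Codon 2 (UUA, Leu): 2 synonymous substitutions.
Codon 3 (GAC, Asp): 1 synonymous substitution.
Codon 4 (AAU, Asn): 1 synonymous substitution.
Total: 1 + 2 + 1 + 1 = 5.

5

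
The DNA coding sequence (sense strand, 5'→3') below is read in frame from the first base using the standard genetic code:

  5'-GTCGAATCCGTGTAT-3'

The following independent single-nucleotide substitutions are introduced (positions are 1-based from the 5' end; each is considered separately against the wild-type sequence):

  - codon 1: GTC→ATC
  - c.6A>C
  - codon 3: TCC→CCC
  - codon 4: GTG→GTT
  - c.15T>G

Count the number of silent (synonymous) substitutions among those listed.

1

Codon 1: GTC (Val) → ATC (Ile) — missense.
Codon 2: GAA (Glu) → GAC (Asp) — missense.
Codon 3: TCC (Ser) → CCC (Pro) — missense.
Codon 4: GTG (Val) → GTT (Val) — synonymous.
Codon 5: TAT (Tyr) → TAG (Stop) — nonsense.
Synonymous: 1 of 5.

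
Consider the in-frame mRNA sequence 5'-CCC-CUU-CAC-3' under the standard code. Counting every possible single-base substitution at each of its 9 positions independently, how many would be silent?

Codon 1 (CCC, Pro): 3 synonymous substitutions.
Codon 2 (CUU, Leu): 3 synonymous substitutions.
Codon 3 (CAC, His): 1 synonymous substitution.
Total: 3 + 3 + 1 = 7.

7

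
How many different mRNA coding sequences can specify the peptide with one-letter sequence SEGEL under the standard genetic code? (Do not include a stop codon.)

Ser: 6 codons.
Glu: 2 codons.
Gly: 4 codons.
Glu: 2 codons.
Leu: 6 codons.
6 × 2 × 4 × 2 × 6 = 576.

576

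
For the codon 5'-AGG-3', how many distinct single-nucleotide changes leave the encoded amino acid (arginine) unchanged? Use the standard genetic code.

Position 1: CGG → 1 synonymous.
Position 2: none → 0 synonymous.
Position 3: AGA → 1 synonymous.
Total: 1 + 0 + 1 = 2.

2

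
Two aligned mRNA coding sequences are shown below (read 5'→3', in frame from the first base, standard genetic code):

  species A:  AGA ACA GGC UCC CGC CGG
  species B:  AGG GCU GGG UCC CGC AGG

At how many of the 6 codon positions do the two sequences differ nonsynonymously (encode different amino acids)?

1

Codon 1: AGA Arg / AGG Arg — synonymous.
Codon 2: ACA Thr / GCU Ala — nonsynonymous.
Codon 3: GGC Gly / GGG Gly — synonymous.
Codon 4: UCC Ser / UCC Ser — identical.
Codon 5: CGC Arg / CGC Arg — identical.
Codon 6: CGG Arg / AGG Arg — synonymous.
Nonsynonymous differences: 1.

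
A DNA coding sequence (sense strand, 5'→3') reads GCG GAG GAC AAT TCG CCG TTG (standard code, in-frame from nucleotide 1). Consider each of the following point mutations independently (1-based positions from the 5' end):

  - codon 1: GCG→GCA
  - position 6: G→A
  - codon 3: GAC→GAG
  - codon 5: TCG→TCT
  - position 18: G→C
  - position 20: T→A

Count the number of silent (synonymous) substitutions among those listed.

4

Codon 1: GCG (Ala) → GCA (Ala) — synonymous.
Codon 2: GAG (Glu) → GAA (Glu) — synonymous.
Codon 3: GAC (Asp) → GAG (Glu) — missense.
Codon 5: TCG (Ser) → TCT (Ser) — synonymous.
Codon 6: CCG (Pro) → CCC (Pro) — synonymous.
Codon 7: TTG (Leu) → TAG (Stop) — nonsense.
Synonymous: 4 of 6.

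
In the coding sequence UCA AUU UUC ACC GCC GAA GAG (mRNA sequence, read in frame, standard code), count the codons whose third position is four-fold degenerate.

3

Codon 1 UCA (Ser): third position 4-fold.
Codon 2 AUU (Ile): third position 3-fold.
Codon 3 UUC (Phe): third position 2-fold.
Codon 4 ACC (Thr): third position 4-fold.
Codon 5 GCC (Ala): third position 4-fold.
Codon 6 GAA (Glu): third position 2-fold.
Codon 7 GAG (Glu): third position 2-fold.
Four-fold degenerate third positions: 3.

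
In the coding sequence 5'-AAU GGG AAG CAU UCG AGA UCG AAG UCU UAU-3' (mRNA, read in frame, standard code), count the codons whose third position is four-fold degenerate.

Codon 1 AAU (Asn): third position 2-fold.
Codon 2 GGG (Gly): third position 4-fold.
Codon 3 AAG (Lys): third position 2-fold.
Codon 4 CAU (His): third position 2-fold.
Codon 5 UCG (Ser): third position 4-fold.
Codon 6 AGA (Arg): third position 2-fold.
Codon 7 UCG (Ser): third position 4-fold.
Codon 8 AAG (Lys): third position 2-fold.
Codon 9 UCU (Ser): third position 4-fold.
Codon 10 UAU (Tyr): third position 2-fold.
Four-fold degenerate third positions: 4.

4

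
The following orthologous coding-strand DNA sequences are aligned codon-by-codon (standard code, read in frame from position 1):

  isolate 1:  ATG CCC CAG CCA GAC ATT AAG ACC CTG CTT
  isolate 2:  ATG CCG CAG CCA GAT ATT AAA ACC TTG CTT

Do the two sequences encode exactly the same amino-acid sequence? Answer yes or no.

Codon 1: ATG Met / ATG Met — identical.
Codon 2: CCC Pro / CCG Pro — synonymous.
Codon 3: CAG Gln / CAG Gln — identical.
Codon 4: CCA Pro / CCA Pro — identical.
Codon 5: GAC Asp / GAT Asp — synonymous.
Codon 6: ATT Ile / ATT Ile — identical.
Codon 7: AAG Lys / AAA Lys — synonymous.
Codon 8: ACC Thr / ACC Thr — identical.
Codon 9: CTG Leu / TTG Leu — synonymous.
Codon 10: CTT Leu / CTT Leu — identical.
Nonsynonymous differences: 0 → same protein.

yes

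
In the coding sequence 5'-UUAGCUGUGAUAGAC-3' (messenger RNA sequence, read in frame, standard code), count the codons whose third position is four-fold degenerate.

2

Codon 1 UUA (Leu): third position 2-fold.
Codon 2 GCU (Ala): third position 4-fold.
Codon 3 GUG (Val): third position 4-fold.
Codon 4 AUA (Ile): third position 3-fold.
Codon 5 GAC (Asp): third position 2-fold.
Four-fold degenerate third positions: 2.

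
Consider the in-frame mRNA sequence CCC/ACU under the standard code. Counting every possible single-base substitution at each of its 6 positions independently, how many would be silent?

6

Codon 1 (CCC, Pro): 3 synonymous substitutions.
Codon 2 (ACU, Thr): 3 synonymous substitutions.
Total: 3 + 3 = 6.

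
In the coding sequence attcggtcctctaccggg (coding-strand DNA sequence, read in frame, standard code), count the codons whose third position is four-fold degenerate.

Codon 1 ATT (Ile): third position 3-fold.
Codon 2 CGG (Arg): third position 4-fold.
Codon 3 TCC (Ser): third position 4-fold.
Codon 4 TCT (Ser): third position 4-fold.
Codon 5 ACC (Thr): third position 4-fold.
Codon 6 GGG (Gly): third position 4-fold.
Four-fold degenerate third positions: 5.

5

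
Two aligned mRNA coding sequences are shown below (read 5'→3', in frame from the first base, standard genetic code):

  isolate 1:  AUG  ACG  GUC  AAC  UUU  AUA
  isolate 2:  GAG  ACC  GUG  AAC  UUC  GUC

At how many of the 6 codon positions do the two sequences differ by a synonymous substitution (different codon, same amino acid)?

3

Codon 1: AUG Met / GAG Glu — nonsynonymous.
Codon 2: ACG Thr / ACC Thr — synonymous.
Codon 3: GUC Val / GUG Val — synonymous.
Codon 4: AAC Asn / AAC Asn — identical.
Codon 5: UUU Phe / UUC Phe — synonymous.
Codon 6: AUA Ile / GUC Val — nonsynonymous.
Synonymous differences: 3.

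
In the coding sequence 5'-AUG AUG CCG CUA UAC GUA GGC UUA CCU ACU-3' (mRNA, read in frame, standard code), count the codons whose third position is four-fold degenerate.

6

Codon 1 AUG (Met): third position 1-fold.
Codon 2 AUG (Met): third position 1-fold.
Codon 3 CCG (Pro): third position 4-fold.
Codon 4 CUA (Leu): third position 4-fold.
Codon 5 UAC (Tyr): third position 2-fold.
Codon 6 GUA (Val): third position 4-fold.
Codon 7 GGC (Gly): third position 4-fold.
Codon 8 UUA (Leu): third position 2-fold.
Codon 9 CCU (Pro): third position 4-fold.
Codon 10 ACU (Thr): third position 4-fold.
Four-fold degenerate third positions: 6.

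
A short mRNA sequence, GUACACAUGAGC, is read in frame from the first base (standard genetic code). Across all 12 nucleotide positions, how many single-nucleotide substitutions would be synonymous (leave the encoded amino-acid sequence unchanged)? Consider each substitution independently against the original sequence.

Codon 1 (GUA, Val): 3 synonymous substitutions.
Codon 2 (CAC, His): 1 synonymous substitution.
Codon 3 (AUG, Met): 0 synonymous substitutions.
Codon 4 (AGC, Ser): 1 synonymous substitution.
Total: 3 + 1 + 0 + 1 = 5.

5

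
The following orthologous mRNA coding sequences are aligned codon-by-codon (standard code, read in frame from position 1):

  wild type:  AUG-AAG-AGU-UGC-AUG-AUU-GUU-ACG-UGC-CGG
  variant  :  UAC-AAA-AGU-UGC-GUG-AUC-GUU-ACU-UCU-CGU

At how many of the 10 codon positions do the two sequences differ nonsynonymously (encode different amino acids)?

Codon 1: AUG Met / UAC Tyr — nonsynonymous.
Codon 2: AAG Lys / AAA Lys — synonymous.
Codon 3: AGU Ser / AGU Ser — identical.
Codon 4: UGC Cys / UGC Cys — identical.
Codon 5: AUG Met / GUG Val — nonsynonymous.
Codon 6: AUU Ile / AUC Ile — synonymous.
Codon 7: GUU Val / GUU Val — identical.
Codon 8: ACG Thr / ACU Thr — synonymous.
Codon 9: UGC Cys / UCU Ser — nonsynonymous.
Codon 10: CGG Arg / CGU Arg — synonymous.
Nonsynonymous differences: 3.

3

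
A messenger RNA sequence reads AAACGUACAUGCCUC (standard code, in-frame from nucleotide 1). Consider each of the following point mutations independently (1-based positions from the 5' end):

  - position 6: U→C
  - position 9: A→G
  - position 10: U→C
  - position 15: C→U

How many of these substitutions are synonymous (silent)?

Codon 2: CGU (Arg) → CGC (Arg) — synonymous.
Codon 3: ACA (Thr) → ACG (Thr) — synonymous.
Codon 4: UGC (Cys) → CGC (Arg) — missense.
Codon 5: CUC (Leu) → CUU (Leu) — synonymous.
Synonymous: 3 of 4.

3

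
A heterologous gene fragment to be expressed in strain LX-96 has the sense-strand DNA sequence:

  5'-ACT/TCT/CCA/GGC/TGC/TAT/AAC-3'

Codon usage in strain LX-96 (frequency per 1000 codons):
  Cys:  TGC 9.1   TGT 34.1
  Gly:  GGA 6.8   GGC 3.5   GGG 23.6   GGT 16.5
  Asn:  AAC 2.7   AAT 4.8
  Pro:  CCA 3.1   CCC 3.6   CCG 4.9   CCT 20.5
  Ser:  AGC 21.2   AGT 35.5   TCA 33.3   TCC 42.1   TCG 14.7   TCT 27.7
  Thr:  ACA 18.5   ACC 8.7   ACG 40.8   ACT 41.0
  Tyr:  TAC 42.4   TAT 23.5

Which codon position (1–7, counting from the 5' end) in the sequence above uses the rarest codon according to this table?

Codon 1 ACT (Thr): 41.0 per 1000.
Codon 2 TCT (Ser): 27.7 per 1000.
Codon 3 CCA (Pro): 3.1 per 1000.
Codon 4 GGC (Gly): 3.5 per 1000.
Codon 5 TGC (Cys): 9.1 per 1000.
Codon 6 TAT (Tyr): 23.5 per 1000.
Codon 7 AAC (Asn): 2.7 per 1000.
Lowest frequency is 2.7 at codon 7.

7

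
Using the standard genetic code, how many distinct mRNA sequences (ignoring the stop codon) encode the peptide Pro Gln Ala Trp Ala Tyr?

Pro: 4 codons.
Gln: 2 codons.
Ala: 4 codons.
Trp: 1 codon.
Ala: 4 codons.
Tyr: 2 codons.
4 × 2 × 4 × 1 × 4 × 2 = 256.

256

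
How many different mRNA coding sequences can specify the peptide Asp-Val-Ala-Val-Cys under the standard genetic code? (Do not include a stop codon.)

Asp: 2 codons.
Val: 4 codons.
Ala: 4 codons.
Val: 4 codons.
Cys: 2 codons.
2 × 4 × 4 × 4 × 2 = 256.

256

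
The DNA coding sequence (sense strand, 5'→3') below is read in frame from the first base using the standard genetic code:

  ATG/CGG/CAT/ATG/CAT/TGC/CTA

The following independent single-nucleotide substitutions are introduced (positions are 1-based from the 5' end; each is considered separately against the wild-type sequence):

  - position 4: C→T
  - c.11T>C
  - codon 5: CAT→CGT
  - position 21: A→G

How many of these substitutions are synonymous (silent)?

1

Codon 2: CGG (Arg) → TGG (Trp) — missense.
Codon 4: ATG (Met) → ACG (Thr) — missense.
Codon 5: CAT (His) → CGT (Arg) — missense.
Codon 7: CTA (Leu) → CTG (Leu) — synonymous.
Synonymous: 1 of 4.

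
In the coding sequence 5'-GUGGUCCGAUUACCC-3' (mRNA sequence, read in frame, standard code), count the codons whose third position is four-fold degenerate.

4

Codon 1 GUG (Val): third position 4-fold.
Codon 2 GUC (Val): third position 4-fold.
Codon 3 CGA (Arg): third position 4-fold.
Codon 4 UUA (Leu): third position 2-fold.
Codon 5 CCC (Pro): third position 4-fold.
Four-fold degenerate third positions: 4.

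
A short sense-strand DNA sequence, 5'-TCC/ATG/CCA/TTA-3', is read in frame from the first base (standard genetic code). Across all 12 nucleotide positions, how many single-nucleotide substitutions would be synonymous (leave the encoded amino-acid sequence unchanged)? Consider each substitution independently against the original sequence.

8

Codon 1 (TCC, Ser): 3 synonymous substitutions.
Codon 2 (ATG, Met): 0 synonymous substitutions.
Codon 3 (CCA, Pro): 3 synonymous substitutions.
Codon 4 (TTA, Leu): 2 synonymous substitutions.
Total: 3 + 0 + 3 + 2 = 8.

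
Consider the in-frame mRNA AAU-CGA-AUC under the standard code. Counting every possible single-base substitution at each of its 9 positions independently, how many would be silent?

7

Codon 1 (AAU, Asn): 1 synonymous substitution.
Codon 2 (CGA, Arg): 4 synonymous substitutions.
Codon 3 (AUC, Ile): 2 synonymous substitutions.
Total: 1 + 4 + 2 = 7.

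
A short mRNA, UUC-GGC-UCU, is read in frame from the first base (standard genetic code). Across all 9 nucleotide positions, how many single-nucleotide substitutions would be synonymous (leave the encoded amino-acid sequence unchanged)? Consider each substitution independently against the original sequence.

Codon 1 (UUC, Phe): 1 synonymous substitution.
Codon 2 (GGC, Gly): 3 synonymous substitutions.
Codon 3 (UCU, Ser): 3 synonymous substitutions.
Total: 1 + 3 + 3 = 7.

7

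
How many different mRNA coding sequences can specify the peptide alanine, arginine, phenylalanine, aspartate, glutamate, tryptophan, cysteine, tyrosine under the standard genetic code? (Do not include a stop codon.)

Ala: 4 codons.
Arg: 6 codons.
Phe: 2 codons.
Asp: 2 codons.
Glu: 2 codons.
Trp: 1 codon.
Cys: 2 codons.
Tyr: 2 codons.
4 × 6 × 2 × 2 × 2 × 1 × 2 × 2 = 768.

768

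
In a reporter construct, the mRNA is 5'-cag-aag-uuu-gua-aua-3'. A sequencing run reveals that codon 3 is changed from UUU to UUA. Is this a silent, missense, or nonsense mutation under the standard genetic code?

Position 9 falls in codon 3: UUU → Phe.
After the substitution the codon is UUA → Leu.
Phe ≠ Leu, so this is a missense mutation.

missense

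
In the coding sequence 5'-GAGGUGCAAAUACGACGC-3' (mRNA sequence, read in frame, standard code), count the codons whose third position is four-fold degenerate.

3

Codon 1 GAG (Glu): third position 2-fold.
Codon 2 GUG (Val): third position 4-fold.
Codon 3 CAA (Gln): third position 2-fold.
Codon 4 AUA (Ile): third position 3-fold.
Codon 5 CGA (Arg): third position 4-fold.
Codon 6 CGC (Arg): third position 4-fold.
Four-fold degenerate third positions: 3.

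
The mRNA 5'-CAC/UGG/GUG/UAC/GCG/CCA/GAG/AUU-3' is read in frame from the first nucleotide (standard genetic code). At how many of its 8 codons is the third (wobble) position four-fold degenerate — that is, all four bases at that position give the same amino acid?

3

Codon 1 CAC (His): third position 2-fold.
Codon 2 UGG (Trp): third position 1-fold.
Codon 3 GUG (Val): third position 4-fold.
Codon 4 UAC (Tyr): third position 2-fold.
Codon 5 GCG (Ala): third position 4-fold.
Codon 6 CCA (Pro): third position 4-fold.
Codon 7 GAG (Glu): third position 2-fold.
Codon 8 AUU (Ile): third position 3-fold.
Four-fold degenerate third positions: 3.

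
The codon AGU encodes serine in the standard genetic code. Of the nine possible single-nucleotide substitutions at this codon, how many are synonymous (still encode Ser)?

Position 1: none → 0 synonymous.
Position 2: none → 0 synonymous.
Position 3: AGC → 1 synonymous.
Total: 0 + 0 + 1 = 1.

1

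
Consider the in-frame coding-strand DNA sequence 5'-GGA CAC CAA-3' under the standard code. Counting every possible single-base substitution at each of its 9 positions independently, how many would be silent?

5

Codon 1 (GGA, Gly): 3 synonymous substitutions.
Codon 2 (CAC, His): 1 synonymous substitution.
Codon 3 (CAA, Gln): 1 synonymous substitution.
Total: 3 + 1 + 1 = 5.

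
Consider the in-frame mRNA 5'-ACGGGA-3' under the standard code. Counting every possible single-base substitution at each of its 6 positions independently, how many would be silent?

Codon 1 (ACG, Thr): 3 synonymous substitutions.
Codon 2 (GGA, Gly): 3 synonymous substitutions.
Total: 3 + 3 = 6.

6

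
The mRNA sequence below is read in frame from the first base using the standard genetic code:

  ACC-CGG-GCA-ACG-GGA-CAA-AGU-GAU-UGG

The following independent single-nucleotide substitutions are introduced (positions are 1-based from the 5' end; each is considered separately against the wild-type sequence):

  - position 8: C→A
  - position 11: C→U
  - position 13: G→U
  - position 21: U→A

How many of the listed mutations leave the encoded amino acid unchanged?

0

Codon 3: GCA (Ala) → GAA (Glu) — missense.
Codon 4: ACG (Thr) → AUG (Met) — missense.
Codon 5: GGA (Gly) → UGA (Stop) — nonsense.
Codon 7: AGU (Ser) → AGA (Arg) — missense.
Synonymous: 0 of 4.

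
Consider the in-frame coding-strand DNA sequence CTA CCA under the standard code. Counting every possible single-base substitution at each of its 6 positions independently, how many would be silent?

7

Codon 1 (CTA, Leu): 4 synonymous substitutions.
Codon 2 (CCA, Pro): 3 synonymous substitutions.
Total: 4 + 3 = 7.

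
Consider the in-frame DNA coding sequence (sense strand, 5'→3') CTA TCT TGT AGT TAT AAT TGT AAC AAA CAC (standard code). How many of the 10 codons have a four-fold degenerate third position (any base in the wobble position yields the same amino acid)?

Codon 1 CTA (Leu): third position 4-fold.
Codon 2 TCT (Ser): third position 4-fold.
Codon 3 TGT (Cys): third position 2-fold.
Codon 4 AGT (Ser): third position 2-fold.
Codon 5 TAT (Tyr): third position 2-fold.
Codon 6 AAT (Asn): third position 2-fold.
Codon 7 TGT (Cys): third position 2-fold.
Codon 8 AAC (Asn): third position 2-fold.
Codon 9 AAA (Lys): third position 2-fold.
Codon 10 CAC (His): third position 2-fold.
Four-fold degenerate third positions: 2.

2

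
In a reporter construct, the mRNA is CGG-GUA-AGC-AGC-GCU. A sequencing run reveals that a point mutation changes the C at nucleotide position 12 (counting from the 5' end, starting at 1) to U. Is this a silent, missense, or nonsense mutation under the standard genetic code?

Position 12 falls in codon 4: AGC → Ser.
After the substitution the codon is AGU → Ser.
Both encode Ser, so the change is synonymous.

silent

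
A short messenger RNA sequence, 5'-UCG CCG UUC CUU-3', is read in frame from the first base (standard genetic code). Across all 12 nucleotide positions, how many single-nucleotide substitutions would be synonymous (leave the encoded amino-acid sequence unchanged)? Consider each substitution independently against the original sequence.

10

Codon 1 (UCG, Ser): 3 synonymous substitutions.
Codon 2 (CCG, Pro): 3 synonymous substitutions.
Codon 3 (UUC, Phe): 1 synonymous substitution.
Codon 4 (CUU, Leu): 3 synonymous substitutions.
Total: 3 + 3 + 1 + 3 = 10.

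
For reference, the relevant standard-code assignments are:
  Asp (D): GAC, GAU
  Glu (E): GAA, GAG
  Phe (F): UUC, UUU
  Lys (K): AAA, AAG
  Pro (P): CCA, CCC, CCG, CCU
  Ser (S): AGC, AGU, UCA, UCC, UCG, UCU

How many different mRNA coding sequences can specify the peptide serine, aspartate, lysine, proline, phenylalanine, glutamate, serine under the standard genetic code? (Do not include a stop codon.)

Ser: 6 codons.
Asp: 2 codons.
Lys: 2 codons.
Pro: 4 codons.
Phe: 2 codons.
Glu: 2 codons.
Ser: 6 codons.
6 × 2 × 2 × 4 × 2 × 2 × 6 = 2304.

2304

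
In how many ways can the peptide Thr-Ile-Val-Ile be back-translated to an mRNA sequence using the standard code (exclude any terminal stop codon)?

144

Thr: 4 codons.
Ile: 3 codons.
Val: 4 codons.
Ile: 3 codons.
4 × 3 × 4 × 3 = 144.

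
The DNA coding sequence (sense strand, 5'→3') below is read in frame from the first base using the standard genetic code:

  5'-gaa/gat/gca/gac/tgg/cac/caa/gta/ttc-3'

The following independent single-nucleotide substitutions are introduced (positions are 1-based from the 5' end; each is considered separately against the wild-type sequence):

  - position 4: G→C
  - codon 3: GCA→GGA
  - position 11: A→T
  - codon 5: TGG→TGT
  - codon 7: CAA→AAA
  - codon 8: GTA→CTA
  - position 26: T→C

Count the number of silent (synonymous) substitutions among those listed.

Codon 2: GAT (Asp) → CAT (His) — missense.
Codon 3: GCA (Ala) → GGA (Gly) — missense.
Codon 4: GAC (Asp) → GTC (Val) — missense.
Codon 5: TGG (Trp) → TGT (Cys) — missense.
Codon 7: CAA (Gln) → AAA (Lys) — missense.
Codon 8: GTA (Val) → CTA (Leu) — missense.
Codon 9: TTC (Phe) → TCC (Ser) — missense.
Synonymous: 0 of 7.

0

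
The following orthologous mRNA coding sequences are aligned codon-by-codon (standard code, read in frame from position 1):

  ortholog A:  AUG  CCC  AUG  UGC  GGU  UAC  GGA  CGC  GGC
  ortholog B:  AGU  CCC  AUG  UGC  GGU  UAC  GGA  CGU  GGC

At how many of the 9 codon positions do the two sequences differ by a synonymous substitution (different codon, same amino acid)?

Codon 1: AUG Met / AGU Ser — nonsynonymous.
Codon 2: CCC Pro / CCC Pro — identical.
Codon 3: AUG Met / AUG Met — identical.
Codon 4: UGC Cys / UGC Cys — identical.
Codon 5: GGU Gly / GGU Gly — identical.
Codon 6: UAC Tyr / UAC Tyr — identical.
Codon 7: GGA Gly / GGA Gly — identical.
Codon 8: CGC Arg / CGU Arg — synonymous.
Codon 9: GGC Gly / GGC Gly — identical.
Synonymous differences: 1.

1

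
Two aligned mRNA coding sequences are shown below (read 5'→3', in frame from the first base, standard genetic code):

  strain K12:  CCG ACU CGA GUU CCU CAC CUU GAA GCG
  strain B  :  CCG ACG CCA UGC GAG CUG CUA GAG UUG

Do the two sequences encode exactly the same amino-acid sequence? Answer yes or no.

Codon 1: CCG Pro / CCG Pro — identical.
Codon 2: ACU Thr / ACG Thr — synonymous.
Codon 3: CGA Arg / CCA Pro — nonsynonymous.
Codon 4: GUU Val / UGC Cys — nonsynonymous.
Codon 5: CCU Pro / GAG Glu — nonsynonymous.
Codon 6: CAC His / CUG Leu — nonsynonymous.
Codon 7: CUU Leu / CUA Leu — synonymous.
Codon 8: GAA Glu / GAG Glu — synonymous.
Codon 9: GCG Ala / UUG Leu — nonsynonymous.
Nonsynonymous differences: 5 → different protein.

no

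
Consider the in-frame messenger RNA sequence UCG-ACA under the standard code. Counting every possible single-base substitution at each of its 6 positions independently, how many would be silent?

Codon 1 (UCG, Ser): 3 synonymous substitutions.
Codon 2 (ACA, Thr): 3 synonymous substitutions.
Total: 3 + 3 = 6.

6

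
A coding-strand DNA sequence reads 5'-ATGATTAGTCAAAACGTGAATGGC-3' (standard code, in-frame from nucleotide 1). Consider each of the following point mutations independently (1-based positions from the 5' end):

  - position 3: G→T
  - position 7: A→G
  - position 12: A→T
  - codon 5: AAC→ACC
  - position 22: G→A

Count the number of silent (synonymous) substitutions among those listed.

Codon 1: ATG (Met) → ATT (Ile) — missense.
Codon 3: AGT (Ser) → GGT (Gly) — missense.
Codon 4: CAA (Gln) → CAT (His) — missense.
Codon 5: AAC (Asn) → ACC (Thr) — missense.
Codon 8: GGC (Gly) → AGC (Ser) — missense.
Synonymous: 0 of 5.

0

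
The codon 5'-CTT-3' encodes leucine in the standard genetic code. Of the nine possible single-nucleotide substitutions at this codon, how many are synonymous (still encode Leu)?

3

Position 1: none → 0 synonymous.
Position 2: none → 0 synonymous.
Position 3: CTC, CTA, CTG → 3 synonymous.
Total: 0 + 0 + 3 = 3.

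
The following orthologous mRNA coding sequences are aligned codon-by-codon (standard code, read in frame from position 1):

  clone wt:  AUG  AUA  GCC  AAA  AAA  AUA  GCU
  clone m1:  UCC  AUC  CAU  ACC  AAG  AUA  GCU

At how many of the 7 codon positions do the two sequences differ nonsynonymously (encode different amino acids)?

3

Codon 1: AUG Met / UCC Ser — nonsynonymous.
Codon 2: AUA Ile / AUC Ile — synonymous.
Codon 3: GCC Ala / CAU His — nonsynonymous.
Codon 4: AAA Lys / ACC Thr — nonsynonymous.
Codon 5: AAA Lys / AAG Lys — synonymous.
Codon 6: AUA Ile / AUA Ile — identical.
Codon 7: GCU Ala / GCU Ala — identical.
Nonsynonymous differences: 3.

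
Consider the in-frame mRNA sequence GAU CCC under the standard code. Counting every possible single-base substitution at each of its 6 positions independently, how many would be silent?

Codon 1 (GAU, Asp): 1 synonymous substitution.
Codon 2 (CCC, Pro): 3 synonymous substitutions.
Total: 1 + 3 = 4.

4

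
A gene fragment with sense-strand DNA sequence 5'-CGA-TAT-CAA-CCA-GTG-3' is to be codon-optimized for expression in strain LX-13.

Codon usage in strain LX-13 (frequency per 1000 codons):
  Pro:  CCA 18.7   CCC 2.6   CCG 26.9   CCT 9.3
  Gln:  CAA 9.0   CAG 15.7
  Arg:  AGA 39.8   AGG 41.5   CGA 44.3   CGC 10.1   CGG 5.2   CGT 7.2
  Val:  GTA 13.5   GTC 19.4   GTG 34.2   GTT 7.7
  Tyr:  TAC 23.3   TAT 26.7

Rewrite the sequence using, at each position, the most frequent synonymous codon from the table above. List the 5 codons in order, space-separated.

Codon 1 (Arg): best is CGA at 44.3.
Codon 2 (Tyr): best is TAT at 26.7.
Codon 3 (Gln): best is CAG at 15.7.
Codon 4 (Pro): best is CCG at 26.9.
Codon 5 (Val): best is GTG at 34.2.

CGA TAT CAG CCG GTG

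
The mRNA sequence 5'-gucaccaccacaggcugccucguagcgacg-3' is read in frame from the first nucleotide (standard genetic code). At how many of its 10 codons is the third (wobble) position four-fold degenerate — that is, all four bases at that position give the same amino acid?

Codon 1 GUC (Val): third position 4-fold.
Codon 2 ACC (Thr): third position 4-fold.
Codon 3 ACC (Thr): third position 4-fold.
Codon 4 ACA (Thr): third position 4-fold.
Codon 5 GGC (Gly): third position 4-fold.
Codon 6 UGC (Cys): third position 2-fold.
Codon 7 CUC (Leu): third position 4-fold.
Codon 8 GUA (Val): third position 4-fold.
Codon 9 GCG (Ala): third position 4-fold.
Codon 10 ACG (Thr): third position 4-fold.
Four-fold degenerate third positions: 9.

9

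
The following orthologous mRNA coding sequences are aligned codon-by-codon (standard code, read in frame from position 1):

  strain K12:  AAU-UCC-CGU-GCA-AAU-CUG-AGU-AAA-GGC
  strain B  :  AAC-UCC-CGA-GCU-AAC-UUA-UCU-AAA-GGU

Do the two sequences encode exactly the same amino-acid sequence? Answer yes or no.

Codon 1: AAU Asn / AAC Asn — synonymous.
Codon 2: UCC Ser / UCC Ser — identical.
Codon 3: CGU Arg / CGA Arg — synonymous.
Codon 4: GCA Ala / GCU Ala — synonymous.
Codon 5: AAU Asn / AAC Asn — synonymous.
Codon 6: CUG Leu / UUA Leu — synonymous.
Codon 7: AGU Ser / UCU Ser — synonymous.
Codon 8: AAA Lys / AAA Lys — identical.
Codon 9: GGC Gly / GGU Gly — synonymous.
Nonsynonymous differences: 0 → same protein.

yes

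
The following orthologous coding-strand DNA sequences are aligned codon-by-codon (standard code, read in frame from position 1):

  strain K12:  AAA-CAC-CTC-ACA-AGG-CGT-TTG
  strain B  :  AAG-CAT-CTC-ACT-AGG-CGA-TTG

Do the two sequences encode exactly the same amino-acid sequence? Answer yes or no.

yes

Codon 1: AAA Lys / AAG Lys — synonymous.
Codon 2: CAC His / CAT His — synonymous.
Codon 3: CTC Leu / CTC Leu — identical.
Codon 4: ACA Thr / ACT Thr — synonymous.
Codon 5: AGG Arg / AGG Arg — identical.
Codon 6: CGT Arg / CGA Arg — synonymous.
Codon 7: TTG Leu / TTG Leu — identical.
Nonsynonymous differences: 0 → same protein.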